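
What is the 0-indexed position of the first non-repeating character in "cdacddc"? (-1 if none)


Input: cdacddc
Character frequencies:
  'a': 1
  'c': 3
  'd': 3
Scanning left to right for freq == 1:
  Position 0 ('c'): freq=3, skip
  Position 1 ('d'): freq=3, skip
  Position 2 ('a'): unique! => answer = 2

2


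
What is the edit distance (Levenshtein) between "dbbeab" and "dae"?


Computing edit distance: "dbbeab" -> "dae"
DP table:
           d    a    e
      0    1    2    3
  d   1    0    1    2
  b   2    1    1    2
  b   3    2    2    2
  e   4    3    3    2
  a   5    4    3    3
  b   6    5    4    4
Edit distance = dp[6][3] = 4

4


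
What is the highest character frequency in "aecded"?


Input: aecded
Character counts:
  'a': 1
  'c': 1
  'd': 2
  'e': 2
Maximum frequency: 2

2


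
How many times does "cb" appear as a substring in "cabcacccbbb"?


Searching for "cb" in "cabcacccbbb"
Scanning each position:
  Position 0: "ca" => no
  Position 1: "ab" => no
  Position 2: "bc" => no
  Position 3: "ca" => no
  Position 4: "ac" => no
  Position 5: "cc" => no
  Position 6: "cc" => no
  Position 7: "cb" => MATCH
  Position 8: "bb" => no
  Position 9: "bb" => no
Total occurrences: 1

1


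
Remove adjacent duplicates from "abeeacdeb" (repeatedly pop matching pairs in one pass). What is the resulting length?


Input: abeeacdeb
Stack-based adjacent duplicate removal:
  Read 'a': push. Stack: a
  Read 'b': push. Stack: ab
  Read 'e': push. Stack: abe
  Read 'e': matches stack top 'e' => pop. Stack: ab
  Read 'a': push. Stack: aba
  Read 'c': push. Stack: abac
  Read 'd': push. Stack: abacd
  Read 'e': push. Stack: abacde
  Read 'b': push. Stack: abacdeb
Final stack: "abacdeb" (length 7)

7


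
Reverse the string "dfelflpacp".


Input: dfelflpacp
Reading characters right to left:
  Position 9: 'p'
  Position 8: 'c'
  Position 7: 'a'
  Position 6: 'p'
  Position 5: 'l'
  Position 4: 'f'
  Position 3: 'l'
  Position 2: 'e'
  Position 1: 'f'
  Position 0: 'd'
Reversed: pcaplflefd

pcaplflefd


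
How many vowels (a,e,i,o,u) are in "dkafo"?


Input: dkafo
Checking each character:
  'd' at position 0: consonant
  'k' at position 1: consonant
  'a' at position 2: vowel (running total: 1)
  'f' at position 3: consonant
  'o' at position 4: vowel (running total: 2)
Total vowels: 2

2


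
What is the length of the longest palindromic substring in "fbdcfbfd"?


Input: "fbdcfbfd"
Checking substrings for palindromes:
  [4:7] "fbf" (len 3) => palindrome
Longest palindromic substring: "fbf" with length 3

3


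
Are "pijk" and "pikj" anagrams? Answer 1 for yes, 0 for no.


Strings: "pijk", "pikj"
Sorted first:  ijkp
Sorted second: ijkp
Sorted forms match => anagrams

1


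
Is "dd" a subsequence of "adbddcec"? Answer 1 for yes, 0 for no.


Check if "dd" is a subsequence of "adbddcec"
Greedy scan:
  Position 0 ('a'): no match needed
  Position 1 ('d'): matches sub[0] = 'd'
  Position 2 ('b'): no match needed
  Position 3 ('d'): matches sub[1] = 'd'
  Position 4 ('d'): no match needed
  Position 5 ('c'): no match needed
  Position 6 ('e'): no match needed
  Position 7 ('c'): no match needed
All 2 characters matched => is a subsequence

1


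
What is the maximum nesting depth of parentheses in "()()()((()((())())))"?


Input: "()()()((()((())())))"
Tracking depth:
  Position 0 '(': depth becomes 1
  Position 1 ')': depth becomes 0
  Position 2 '(': depth becomes 1
  Position 3 ')': depth becomes 0
  Position 4 '(': depth becomes 1
  Position 5 ')': depth becomes 0
  Position 6 '(': depth becomes 1
  Position 7 '(': depth becomes 2
  Position 8 '(': depth becomes 3
  Position 9 ')': depth becomes 2
  Position 10 '(': depth becomes 3
  Position 11 '(': depth becomes 4
  Position 12 '(': depth becomes 5
  Position 13 ')': depth becomes 4
  Position 14 ')': depth becomes 3
  Position 15 '(': depth becomes 4
  Position 16 ')': depth becomes 3
  Position 17 ')': depth becomes 2
  Position 18 ')': depth becomes 1
  Position 19 ')': depth becomes 0
Maximum depth reached: 5

5


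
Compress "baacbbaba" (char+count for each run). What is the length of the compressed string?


Input: baacbbaba
Runs:
  'b' x 1 => "b1"
  'a' x 2 => "a2"
  'c' x 1 => "c1"
  'b' x 2 => "b2"
  'a' x 1 => "a1"
  'b' x 1 => "b1"
  'a' x 1 => "a1"
Compressed: "b1a2c1b2a1b1a1"
Compressed length: 14

14


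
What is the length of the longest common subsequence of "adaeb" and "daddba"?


LCS of "adaeb" and "daddba"
DP table:
           d    a    d    d    b    a
      0    0    0    0    0    0    0
  a   0    0    1    1    1    1    1
  d   0    1    1    2    2    2    2
  a   0    1    2    2    2    2    3
  e   0    1    2    2    2    2    3
  b   0    1    2    2    2    3    3
LCS length = dp[5][6] = 3

3


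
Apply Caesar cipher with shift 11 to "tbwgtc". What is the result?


Caesar cipher: shift "tbwgtc" by 11
  't' (pos 19) + 11 = pos 4 = 'e'
  'b' (pos 1) + 11 = pos 12 = 'm'
  'w' (pos 22) + 11 = pos 7 = 'h'
  'g' (pos 6) + 11 = pos 17 = 'r'
  't' (pos 19) + 11 = pos 4 = 'e'
  'c' (pos 2) + 11 = pos 13 = 'n'
Result: emhren

emhren


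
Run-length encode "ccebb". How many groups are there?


Input: ccebb
Scanning for consecutive runs:
  Group 1: 'c' x 2 (positions 0-1)
  Group 2: 'e' x 1 (positions 2-2)
  Group 3: 'b' x 2 (positions 3-4)
Total groups: 3

3


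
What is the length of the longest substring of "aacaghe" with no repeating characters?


Input: "aacaghe"
Sliding window (track last position of each char):
  Position 0 ('a'): window [0,0] length 1 -- new best
  Position 1 ('a'): repeat (last at 0), move window start to 1
  Position 1 ('a'): window [1,1] length 1
  Position 2 ('c'): window [1,2] length 2 -- new best
  Position 3 ('a'): repeat (last at 1), move window start to 2
  Position 3 ('a'): window [2,3] length 2
  Position 4 ('g'): window [2,4] length 3 -- new best
  Position 5 ('h'): window [2,5] length 4 -- new best
  Position 6 ('e'): window [2,6] length 5 -- new best
Longest substring with no repeats: "caghe" with length 5

5


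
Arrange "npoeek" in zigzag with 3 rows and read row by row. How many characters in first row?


Zigzag "npoeek" into 3 rows:
Placing characters:
  'n' => row 0
  'p' => row 1
  'o' => row 2
  'e' => row 1
  'e' => row 0
  'k' => row 1
Rows:
  Row 0: "ne"
  Row 1: "pek"
  Row 2: "o"
First row length: 2

2


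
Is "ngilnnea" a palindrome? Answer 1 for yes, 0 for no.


Input: ngilnnea
Reversed: aennlign
  Compare pos 0 ('n') with pos 7 ('a'): MISMATCH
  Compare pos 1 ('g') with pos 6 ('e'): MISMATCH
  Compare pos 2 ('i') with pos 5 ('n'): MISMATCH
  Compare pos 3 ('l') with pos 4 ('n'): MISMATCH
Result: not a palindrome

0


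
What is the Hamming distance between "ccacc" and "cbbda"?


Comparing "ccacc" and "cbbda" position by position:
  Position 0: 'c' vs 'c' => same
  Position 1: 'c' vs 'b' => differ
  Position 2: 'a' vs 'b' => differ
  Position 3: 'c' vs 'd' => differ
  Position 4: 'c' vs 'a' => differ
Total differences (Hamming distance): 4

4


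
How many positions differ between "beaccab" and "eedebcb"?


Comparing "beaccab" and "eedebcb" position by position:
  Position 0: 'b' vs 'e' => DIFFER
  Position 1: 'e' vs 'e' => same
  Position 2: 'a' vs 'd' => DIFFER
  Position 3: 'c' vs 'e' => DIFFER
  Position 4: 'c' vs 'b' => DIFFER
  Position 5: 'a' vs 'c' => DIFFER
  Position 6: 'b' vs 'b' => same
Positions that differ: 5

5


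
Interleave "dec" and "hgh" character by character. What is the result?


Interleaving "dec" and "hgh":
  Position 0: 'd' from first, 'h' from second => "dh"
  Position 1: 'e' from first, 'g' from second => "eg"
  Position 2: 'c' from first, 'h' from second => "ch"
Result: dhegch

dhegch


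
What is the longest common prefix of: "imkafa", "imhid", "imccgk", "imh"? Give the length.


Words: imkafa, imhid, imccgk, imh
  Position 0: all 'i' => match
  Position 1: all 'm' => match
  Position 2: ('k', 'h', 'c', 'h') => mismatch, stop
LCP = "im" (length 2)

2


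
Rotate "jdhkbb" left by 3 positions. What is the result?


Input: "jdhkbb", rotate left by 3
First 3 characters: "jdh"
Remaining characters: "kbb"
Concatenate remaining + first: "kbb" + "jdh" = "kbbjdh"

kbbjdh


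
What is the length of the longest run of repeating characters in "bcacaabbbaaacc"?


Input: "bcacaabbbaaacc"
Scanning for longest run:
  Position 1 ('c'): new char, reset run to 1
  Position 2 ('a'): new char, reset run to 1
  Position 3 ('c'): new char, reset run to 1
  Position 4 ('a'): new char, reset run to 1
  Position 5 ('a'): continues run of 'a', length=2
  Position 6 ('b'): new char, reset run to 1
  Position 7 ('b'): continues run of 'b', length=2
  Position 8 ('b'): continues run of 'b', length=3
  Position 9 ('a'): new char, reset run to 1
  Position 10 ('a'): continues run of 'a', length=2
  Position 11 ('a'): continues run of 'a', length=3
  Position 12 ('c'): new char, reset run to 1
  Position 13 ('c'): continues run of 'c', length=2
Longest run: 'b' with length 3

3


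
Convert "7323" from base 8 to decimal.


Input: "7323" in base 8
Positional expansion:
  Digit '7' (value 7) x 8^3 = 3584
  Digit '3' (value 3) x 8^2 = 192
  Digit '2' (value 2) x 8^1 = 16
  Digit '3' (value 3) x 8^0 = 3
Sum = 3795

3795


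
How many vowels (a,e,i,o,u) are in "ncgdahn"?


Input: ncgdahn
Checking each character:
  'n' at position 0: consonant
  'c' at position 1: consonant
  'g' at position 2: consonant
  'd' at position 3: consonant
  'a' at position 4: vowel (running total: 1)
  'h' at position 5: consonant
  'n' at position 6: consonant
Total vowels: 1

1


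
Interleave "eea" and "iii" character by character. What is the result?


Interleaving "eea" and "iii":
  Position 0: 'e' from first, 'i' from second => "ei"
  Position 1: 'e' from first, 'i' from second => "ei"
  Position 2: 'a' from first, 'i' from second => "ai"
Result: eieiai

eieiai


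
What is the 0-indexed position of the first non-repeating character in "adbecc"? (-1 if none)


Input: adbecc
Character frequencies:
  'a': 1
  'b': 1
  'c': 2
  'd': 1
  'e': 1
Scanning left to right for freq == 1:
  Position 0 ('a'): unique! => answer = 0

0


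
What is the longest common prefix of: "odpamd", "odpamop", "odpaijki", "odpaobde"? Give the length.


Words: odpamd, odpamop, odpaijki, odpaobde
  Position 0: all 'o' => match
  Position 1: all 'd' => match
  Position 2: all 'p' => match
  Position 3: all 'a' => match
  Position 4: ('m', 'm', 'i', 'o') => mismatch, stop
LCP = "odpa" (length 4)

4


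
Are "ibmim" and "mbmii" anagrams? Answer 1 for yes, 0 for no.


Strings: "ibmim", "mbmii"
Sorted first:  biimm
Sorted second: biimm
Sorted forms match => anagrams

1


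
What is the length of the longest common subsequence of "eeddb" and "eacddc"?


LCS of "eeddb" and "eacddc"
DP table:
           e    a    c    d    d    c
      0    0    0    0    0    0    0
  e   0    1    1    1    1    1    1
  e   0    1    1    1    1    1    1
  d   0    1    1    1    2    2    2
  d   0    1    1    1    2    3    3
  b   0    1    1    1    2    3    3
LCS length = dp[5][6] = 3

3


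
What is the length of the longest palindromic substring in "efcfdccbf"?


Input: "efcfdccbf"
Checking substrings for palindromes:
  [1:4] "fcf" (len 3) => palindrome
  [5:7] "cc" (len 2) => palindrome
Longest palindromic substring: "fcf" with length 3

3


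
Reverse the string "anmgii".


Input: anmgii
Reading characters right to left:
  Position 5: 'i'
  Position 4: 'i'
  Position 3: 'g'
  Position 2: 'm'
  Position 1: 'n'
  Position 0: 'a'
Reversed: iigmna

iigmna


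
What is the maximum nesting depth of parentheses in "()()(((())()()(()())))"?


Input: "()()(((())()()(()())))"
Tracking depth:
  Position 0 '(': depth becomes 1
  Position 1 ')': depth becomes 0
  Position 2 '(': depth becomes 1
  Position 3 ')': depth becomes 0
  Position 4 '(': depth becomes 1
  Position 5 '(': depth becomes 2
  Position 6 '(': depth becomes 3
  Position 7 '(': depth becomes 4
  Position 8 ')': depth becomes 3
  Position 9 ')': depth becomes 2
  Position 10 '(': depth becomes 3
  Position 11 ')': depth becomes 2
  Position 12 '(': depth becomes 3
  Position 13 ')': depth becomes 2
  Position 14 '(': depth becomes 3
  Position 15 '(': depth becomes 4
  Position 16 ')': depth becomes 3
  Position 17 '(': depth becomes 4
  Position 18 ')': depth becomes 3
  Position 19 ')': depth becomes 2
  Position 20 ')': depth becomes 1
  Position 21 ')': depth becomes 0
Maximum depth reached: 4

4


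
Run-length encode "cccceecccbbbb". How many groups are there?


Input: cccceecccbbbb
Scanning for consecutive runs:
  Group 1: 'c' x 4 (positions 0-3)
  Group 2: 'e' x 2 (positions 4-5)
  Group 3: 'c' x 3 (positions 6-8)
  Group 4: 'b' x 4 (positions 9-12)
Total groups: 4

4


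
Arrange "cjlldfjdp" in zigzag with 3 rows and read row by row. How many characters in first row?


Zigzag "cjlldfjdp" into 3 rows:
Placing characters:
  'c' => row 0
  'j' => row 1
  'l' => row 2
  'l' => row 1
  'd' => row 0
  'f' => row 1
  'j' => row 2
  'd' => row 1
  'p' => row 0
Rows:
  Row 0: "cdp"
  Row 1: "jlfd"
  Row 2: "lj"
First row length: 3

3


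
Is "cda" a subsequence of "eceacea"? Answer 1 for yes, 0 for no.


Check if "cda" is a subsequence of "eceacea"
Greedy scan:
  Position 0 ('e'): no match needed
  Position 1 ('c'): matches sub[0] = 'c'
  Position 2 ('e'): no match needed
  Position 3 ('a'): no match needed
  Position 4 ('c'): no match needed
  Position 5 ('e'): no match needed
  Position 6 ('a'): no match needed
Only matched 1/3 characters => not a subsequence

0


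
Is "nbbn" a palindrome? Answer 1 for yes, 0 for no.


Input: nbbn
Reversed: nbbn
  Compare pos 0 ('n') with pos 3 ('n'): match
  Compare pos 1 ('b') with pos 2 ('b'): match
Result: palindrome

1


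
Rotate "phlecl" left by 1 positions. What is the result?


Input: "phlecl", rotate left by 1
First 1 characters: "p"
Remaining characters: "hlecl"
Concatenate remaining + first: "hlecl" + "p" = "hleclp"

hleclp


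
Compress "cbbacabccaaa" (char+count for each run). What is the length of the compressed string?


Input: cbbacabccaaa
Runs:
  'c' x 1 => "c1"
  'b' x 2 => "b2"
  'a' x 1 => "a1"
  'c' x 1 => "c1"
  'a' x 1 => "a1"
  'b' x 1 => "b1"
  'c' x 2 => "c2"
  'a' x 3 => "a3"
Compressed: "c1b2a1c1a1b1c2a3"
Compressed length: 16

16


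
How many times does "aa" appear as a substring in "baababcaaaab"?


Searching for "aa" in "baababcaaaab"
Scanning each position:
  Position 0: "ba" => no
  Position 1: "aa" => MATCH
  Position 2: "ab" => no
  Position 3: "ba" => no
  Position 4: "ab" => no
  Position 5: "bc" => no
  Position 6: "ca" => no
  Position 7: "aa" => MATCH
  Position 8: "aa" => MATCH
  Position 9: "aa" => MATCH
  Position 10: "ab" => no
Total occurrences: 4

4


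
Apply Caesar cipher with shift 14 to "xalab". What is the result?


Caesar cipher: shift "xalab" by 14
  'x' (pos 23) + 14 = pos 11 = 'l'
  'a' (pos 0) + 14 = pos 14 = 'o'
  'l' (pos 11) + 14 = pos 25 = 'z'
  'a' (pos 0) + 14 = pos 14 = 'o'
  'b' (pos 1) + 14 = pos 15 = 'p'
Result: lozop

lozop


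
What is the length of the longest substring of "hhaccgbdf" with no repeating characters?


Input: "hhaccgbdf"
Sliding window (track last position of each char):
  Position 0 ('h'): window [0,0] length 1 -- new best
  Position 1 ('h'): repeat (last at 0), move window start to 1
  Position 1 ('h'): window [1,1] length 1
  Position 2 ('a'): window [1,2] length 2 -- new best
  Position 3 ('c'): window [1,3] length 3 -- new best
  Position 4 ('c'): repeat (last at 3), move window start to 4
  Position 4 ('c'): window [4,4] length 1
  Position 5 ('g'): window [4,5] length 2
  Position 6 ('b'): window [4,6] length 3
  Position 7 ('d'): window [4,7] length 4 -- new best
  Position 8 ('f'): window [4,8] length 5 -- new best
Longest substring with no repeats: "cgbdf" with length 5

5


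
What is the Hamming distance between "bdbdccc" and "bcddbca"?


Comparing "bdbdccc" and "bcddbca" position by position:
  Position 0: 'b' vs 'b' => same
  Position 1: 'd' vs 'c' => differ
  Position 2: 'b' vs 'd' => differ
  Position 3: 'd' vs 'd' => same
  Position 4: 'c' vs 'b' => differ
  Position 5: 'c' vs 'c' => same
  Position 6: 'c' vs 'a' => differ
Total differences (Hamming distance): 4

4


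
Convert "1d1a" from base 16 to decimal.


Input: "1d1a" in base 16
Positional expansion:
  Digit '1' (value 1) x 16^3 = 4096
  Digit 'd' (value 13) x 16^2 = 3328
  Digit '1' (value 1) x 16^1 = 16
  Digit 'a' (value 10) x 16^0 = 10
Sum = 7450

7450


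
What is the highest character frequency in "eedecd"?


Input: eedecd
Character counts:
  'c': 1
  'd': 2
  'e': 3
Maximum frequency: 3

3


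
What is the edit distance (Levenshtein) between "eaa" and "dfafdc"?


Computing edit distance: "eaa" -> "dfafdc"
DP table:
           d    f    a    f    d    c
      0    1    2    3    4    5    6
  e   1    1    2    3    4    5    6
  a   2    2    2    2    3    4    5
  a   3    3    3    2    3    4    5
Edit distance = dp[3][6] = 5

5


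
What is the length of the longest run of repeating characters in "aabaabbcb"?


Input: "aabaabbcb"
Scanning for longest run:
  Position 1 ('a'): continues run of 'a', length=2
  Position 2 ('b'): new char, reset run to 1
  Position 3 ('a'): new char, reset run to 1
  Position 4 ('a'): continues run of 'a', length=2
  Position 5 ('b'): new char, reset run to 1
  Position 6 ('b'): continues run of 'b', length=2
  Position 7 ('c'): new char, reset run to 1
  Position 8 ('b'): new char, reset run to 1
Longest run: 'a' with length 2

2


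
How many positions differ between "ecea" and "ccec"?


Comparing "ecea" and "ccec" position by position:
  Position 0: 'e' vs 'c' => DIFFER
  Position 1: 'c' vs 'c' => same
  Position 2: 'e' vs 'e' => same
  Position 3: 'a' vs 'c' => DIFFER
Positions that differ: 2

2


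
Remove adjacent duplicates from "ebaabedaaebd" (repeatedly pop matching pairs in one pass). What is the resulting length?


Input: ebaabedaaebd
Stack-based adjacent duplicate removal:
  Read 'e': push. Stack: e
  Read 'b': push. Stack: eb
  Read 'a': push. Stack: eba
  Read 'a': matches stack top 'a' => pop. Stack: eb
  Read 'b': matches stack top 'b' => pop. Stack: e
  Read 'e': matches stack top 'e' => pop. Stack: (empty)
  Read 'd': push. Stack: d
  Read 'a': push. Stack: da
  Read 'a': matches stack top 'a' => pop. Stack: d
  Read 'e': push. Stack: de
  Read 'b': push. Stack: deb
  Read 'd': push. Stack: debd
Final stack: "debd" (length 4)

4


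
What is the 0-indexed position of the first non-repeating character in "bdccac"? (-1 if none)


Input: bdccac
Character frequencies:
  'a': 1
  'b': 1
  'c': 3
  'd': 1
Scanning left to right for freq == 1:
  Position 0 ('b'): unique! => answer = 0

0


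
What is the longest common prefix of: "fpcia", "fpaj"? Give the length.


Words: fpcia, fpaj
  Position 0: all 'f' => match
  Position 1: all 'p' => match
  Position 2: ('c', 'a') => mismatch, stop
LCP = "fp" (length 2)

2


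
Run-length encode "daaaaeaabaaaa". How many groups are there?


Input: daaaaeaabaaaa
Scanning for consecutive runs:
  Group 1: 'd' x 1 (positions 0-0)
  Group 2: 'a' x 4 (positions 1-4)
  Group 3: 'e' x 1 (positions 5-5)
  Group 4: 'a' x 2 (positions 6-7)
  Group 5: 'b' x 1 (positions 8-8)
  Group 6: 'a' x 4 (positions 9-12)
Total groups: 6

6


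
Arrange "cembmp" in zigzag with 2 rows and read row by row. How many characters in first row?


Zigzag "cembmp" into 2 rows:
Placing characters:
  'c' => row 0
  'e' => row 1
  'm' => row 0
  'b' => row 1
  'm' => row 0
  'p' => row 1
Rows:
  Row 0: "cmm"
  Row 1: "ebp"
First row length: 3

3


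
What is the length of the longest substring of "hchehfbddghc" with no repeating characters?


Input: "hchehfbddghc"
Sliding window (track last position of each char):
  Position 0 ('h'): window [0,0] length 1 -- new best
  Position 1 ('c'): window [0,1] length 2 -- new best
  Position 2 ('h'): repeat (last at 0), move window start to 1
  Position 2 ('h'): window [1,2] length 2
  Position 3 ('e'): window [1,3] length 3 -- new best
  Position 4 ('h'): repeat (last at 2), move window start to 3
  Position 4 ('h'): window [3,4] length 2
  Position 5 ('f'): window [3,5] length 3
  Position 6 ('b'): window [3,6] length 4 -- new best
  Position 7 ('d'): window [3,7] length 5 -- new best
  Position 8 ('d'): repeat (last at 7), move window start to 8
  Position 8 ('d'): window [8,8] length 1
  Position 9 ('g'): window [8,9] length 2
  Position 10 ('h'): window [8,10] length 3
  Position 11 ('c'): window [8,11] length 4
Longest substring with no repeats: "ehfbd" with length 5

5


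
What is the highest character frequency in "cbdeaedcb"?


Input: cbdeaedcb
Character counts:
  'a': 1
  'b': 2
  'c': 2
  'd': 2
  'e': 2
Maximum frequency: 2

2


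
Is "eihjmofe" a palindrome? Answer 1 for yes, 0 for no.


Input: eihjmofe
Reversed: efomjhie
  Compare pos 0 ('e') with pos 7 ('e'): match
  Compare pos 1 ('i') with pos 6 ('f'): MISMATCH
  Compare pos 2 ('h') with pos 5 ('o'): MISMATCH
  Compare pos 3 ('j') with pos 4 ('m'): MISMATCH
Result: not a palindrome

0


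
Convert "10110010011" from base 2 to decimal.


Input: "10110010011" in base 2
Positional expansion:
  Digit '1' (value 1) x 2^10 = 1024
  Digit '0' (value 0) x 2^9 = 0
  Digit '1' (value 1) x 2^8 = 256
  Digit '1' (value 1) x 2^7 = 128
  Digit '0' (value 0) x 2^6 = 0
  Digit '0' (value 0) x 2^5 = 0
  Digit '1' (value 1) x 2^4 = 16
  Digit '0' (value 0) x 2^3 = 0
  Digit '0' (value 0) x 2^2 = 0
  Digit '1' (value 1) x 2^1 = 2
  Digit '1' (value 1) x 2^0 = 1
Sum = 1427

1427


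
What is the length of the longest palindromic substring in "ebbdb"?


Input: "ebbdb"
Checking substrings for palindromes:
  [2:5] "bdb" (len 3) => palindrome
  [1:3] "bb" (len 2) => palindrome
Longest palindromic substring: "bdb" with length 3

3


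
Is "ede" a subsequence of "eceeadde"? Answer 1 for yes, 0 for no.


Check if "ede" is a subsequence of "eceeadde"
Greedy scan:
  Position 0 ('e'): matches sub[0] = 'e'
  Position 1 ('c'): no match needed
  Position 2 ('e'): no match needed
  Position 3 ('e'): no match needed
  Position 4 ('a'): no match needed
  Position 5 ('d'): matches sub[1] = 'd'
  Position 6 ('d'): no match needed
  Position 7 ('e'): matches sub[2] = 'e'
All 3 characters matched => is a subsequence

1


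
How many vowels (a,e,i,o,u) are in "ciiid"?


Input: ciiid
Checking each character:
  'c' at position 0: consonant
  'i' at position 1: vowel (running total: 1)
  'i' at position 2: vowel (running total: 2)
  'i' at position 3: vowel (running total: 3)
  'd' at position 4: consonant
Total vowels: 3

3


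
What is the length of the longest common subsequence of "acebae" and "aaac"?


LCS of "acebae" and "aaac"
DP table:
           a    a    a    c
      0    0    0    0    0
  a   0    1    1    1    1
  c   0    1    1    1    2
  e   0    1    1    1    2
  b   0    1    1    1    2
  a   0    1    2    2    2
  e   0    1    2    2    2
LCS length = dp[6][4] = 2

2


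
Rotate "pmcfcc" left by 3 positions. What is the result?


Input: "pmcfcc", rotate left by 3
First 3 characters: "pmc"
Remaining characters: "fcc"
Concatenate remaining + first: "fcc" + "pmc" = "fccpmc"

fccpmc


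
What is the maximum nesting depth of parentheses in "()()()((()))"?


Input: "()()()((()))"
Tracking depth:
  Position 0 '(': depth becomes 1
  Position 1 ')': depth becomes 0
  Position 2 '(': depth becomes 1
  Position 3 ')': depth becomes 0
  Position 4 '(': depth becomes 1
  Position 5 ')': depth becomes 0
  Position 6 '(': depth becomes 1
  Position 7 '(': depth becomes 2
  Position 8 '(': depth becomes 3
  Position 9 ')': depth becomes 2
  Position 10 ')': depth becomes 1
  Position 11 ')': depth becomes 0
Maximum depth reached: 3

3


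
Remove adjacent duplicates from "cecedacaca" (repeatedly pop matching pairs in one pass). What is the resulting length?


Input: cecedacaca
Stack-based adjacent duplicate removal:
  Read 'c': push. Stack: c
  Read 'e': push. Stack: ce
  Read 'c': push. Stack: cec
  Read 'e': push. Stack: cece
  Read 'd': push. Stack: ceced
  Read 'a': push. Stack: ceceda
  Read 'c': push. Stack: cecedac
  Read 'a': push. Stack: cecedaca
  Read 'c': push. Stack: cecedacac
  Read 'a': push. Stack: cecedacaca
Final stack: "cecedacaca" (length 10)

10


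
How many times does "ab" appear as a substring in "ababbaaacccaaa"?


Searching for "ab" in "ababbaaacccaaa"
Scanning each position:
  Position 0: "ab" => MATCH
  Position 1: "ba" => no
  Position 2: "ab" => MATCH
  Position 3: "bb" => no
  Position 4: "ba" => no
  Position 5: "aa" => no
  Position 6: "aa" => no
  Position 7: "ac" => no
  Position 8: "cc" => no
  Position 9: "cc" => no
  Position 10: "ca" => no
  Position 11: "aa" => no
  Position 12: "aa" => no
Total occurrences: 2

2


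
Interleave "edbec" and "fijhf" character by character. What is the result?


Interleaving "edbec" and "fijhf":
  Position 0: 'e' from first, 'f' from second => "ef"
  Position 1: 'd' from first, 'i' from second => "di"
  Position 2: 'b' from first, 'j' from second => "bj"
  Position 3: 'e' from first, 'h' from second => "eh"
  Position 4: 'c' from first, 'f' from second => "cf"
Result: efdibjehcf

efdibjehcf


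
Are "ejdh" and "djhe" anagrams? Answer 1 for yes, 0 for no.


Strings: "ejdh", "djhe"
Sorted first:  dehj
Sorted second: dehj
Sorted forms match => anagrams

1


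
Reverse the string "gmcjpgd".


Input: gmcjpgd
Reading characters right to left:
  Position 6: 'd'
  Position 5: 'g'
  Position 4: 'p'
  Position 3: 'j'
  Position 2: 'c'
  Position 1: 'm'
  Position 0: 'g'
Reversed: dgpjcmg

dgpjcmg


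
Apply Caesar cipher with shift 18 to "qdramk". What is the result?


Caesar cipher: shift "qdramk" by 18
  'q' (pos 16) + 18 = pos 8 = 'i'
  'd' (pos 3) + 18 = pos 21 = 'v'
  'r' (pos 17) + 18 = pos 9 = 'j'
  'a' (pos 0) + 18 = pos 18 = 's'
  'm' (pos 12) + 18 = pos 4 = 'e'
  'k' (pos 10) + 18 = pos 2 = 'c'
Result: ivjsec

ivjsec


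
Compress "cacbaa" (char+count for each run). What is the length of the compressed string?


Input: cacbaa
Runs:
  'c' x 1 => "c1"
  'a' x 1 => "a1"
  'c' x 1 => "c1"
  'b' x 1 => "b1"
  'a' x 2 => "a2"
Compressed: "c1a1c1b1a2"
Compressed length: 10

10


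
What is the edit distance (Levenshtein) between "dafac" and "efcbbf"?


Computing edit distance: "dafac" -> "efcbbf"
DP table:
           e    f    c    b    b    f
      0    1    2    3    4    5    6
  d   1    1    2    3    4    5    6
  a   2    2    2    3    4    5    6
  f   3    3    2    3    4    5    5
  a   4    4    3    3    4    5    6
  c   5    5    4    3    4    5    6
Edit distance = dp[5][6] = 6

6


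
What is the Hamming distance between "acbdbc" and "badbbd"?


Comparing "acbdbc" and "badbbd" position by position:
  Position 0: 'a' vs 'b' => differ
  Position 1: 'c' vs 'a' => differ
  Position 2: 'b' vs 'd' => differ
  Position 3: 'd' vs 'b' => differ
  Position 4: 'b' vs 'b' => same
  Position 5: 'c' vs 'd' => differ
Total differences (Hamming distance): 5

5


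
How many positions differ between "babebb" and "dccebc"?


Comparing "babebb" and "dccebc" position by position:
  Position 0: 'b' vs 'd' => DIFFER
  Position 1: 'a' vs 'c' => DIFFER
  Position 2: 'b' vs 'c' => DIFFER
  Position 3: 'e' vs 'e' => same
  Position 4: 'b' vs 'b' => same
  Position 5: 'b' vs 'c' => DIFFER
Positions that differ: 4

4


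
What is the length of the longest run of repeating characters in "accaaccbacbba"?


Input: "accaaccbacbba"
Scanning for longest run:
  Position 1 ('c'): new char, reset run to 1
  Position 2 ('c'): continues run of 'c', length=2
  Position 3 ('a'): new char, reset run to 1
  Position 4 ('a'): continues run of 'a', length=2
  Position 5 ('c'): new char, reset run to 1
  Position 6 ('c'): continues run of 'c', length=2
  Position 7 ('b'): new char, reset run to 1
  Position 8 ('a'): new char, reset run to 1
  Position 9 ('c'): new char, reset run to 1
  Position 10 ('b'): new char, reset run to 1
  Position 11 ('b'): continues run of 'b', length=2
  Position 12 ('a'): new char, reset run to 1
Longest run: 'c' with length 2

2


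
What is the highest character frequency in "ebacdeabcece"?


Input: ebacdeabcece
Character counts:
  'a': 2
  'b': 2
  'c': 3
  'd': 1
  'e': 4
Maximum frequency: 4

4


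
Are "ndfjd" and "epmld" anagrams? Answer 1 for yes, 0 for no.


Strings: "ndfjd", "epmld"
Sorted first:  ddfjn
Sorted second: delmp
Differ at position 1: 'd' vs 'e' => not anagrams

0


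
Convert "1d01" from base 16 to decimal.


Input: "1d01" in base 16
Positional expansion:
  Digit '1' (value 1) x 16^3 = 4096
  Digit 'd' (value 13) x 16^2 = 3328
  Digit '0' (value 0) x 16^1 = 0
  Digit '1' (value 1) x 16^0 = 1
Sum = 7425

7425


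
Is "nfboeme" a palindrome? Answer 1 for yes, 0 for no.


Input: nfboeme
Reversed: emeobfn
  Compare pos 0 ('n') with pos 6 ('e'): MISMATCH
  Compare pos 1 ('f') with pos 5 ('m'): MISMATCH
  Compare pos 2 ('b') with pos 4 ('e'): MISMATCH
Result: not a palindrome

0


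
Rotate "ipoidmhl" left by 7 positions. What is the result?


Input: "ipoidmhl", rotate left by 7
First 7 characters: "ipoidmh"
Remaining characters: "l"
Concatenate remaining + first: "l" + "ipoidmh" = "lipoidmh"

lipoidmh


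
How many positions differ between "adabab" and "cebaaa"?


Comparing "adabab" and "cebaaa" position by position:
  Position 0: 'a' vs 'c' => DIFFER
  Position 1: 'd' vs 'e' => DIFFER
  Position 2: 'a' vs 'b' => DIFFER
  Position 3: 'b' vs 'a' => DIFFER
  Position 4: 'a' vs 'a' => same
  Position 5: 'b' vs 'a' => DIFFER
Positions that differ: 5

5


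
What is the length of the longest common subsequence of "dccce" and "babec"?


LCS of "dccce" and "babec"
DP table:
           b    a    b    e    c
      0    0    0    0    0    0
  d   0    0    0    0    0    0
  c   0    0    0    0    0    1
  c   0    0    0    0    0    1
  c   0    0    0    0    0    1
  e   0    0    0    0    1    1
LCS length = dp[5][5] = 1

1


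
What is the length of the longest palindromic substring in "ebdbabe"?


Input: "ebdbabe"
Checking substrings for palindromes:
  [1:4] "bdb" (len 3) => palindrome
  [3:6] "bab" (len 3) => palindrome
Longest palindromic substring: "bdb" with length 3

3


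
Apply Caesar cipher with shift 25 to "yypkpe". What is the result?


Caesar cipher: shift "yypkpe" by 25
  'y' (pos 24) + 25 = pos 23 = 'x'
  'y' (pos 24) + 25 = pos 23 = 'x'
  'p' (pos 15) + 25 = pos 14 = 'o'
  'k' (pos 10) + 25 = pos 9 = 'j'
  'p' (pos 15) + 25 = pos 14 = 'o'
  'e' (pos 4) + 25 = pos 3 = 'd'
Result: xxojod

xxojod


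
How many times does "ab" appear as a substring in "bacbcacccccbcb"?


Searching for "ab" in "bacbcacccccbcb"
Scanning each position:
  Position 0: "ba" => no
  Position 1: "ac" => no
  Position 2: "cb" => no
  Position 3: "bc" => no
  Position 4: "ca" => no
  Position 5: "ac" => no
  Position 6: "cc" => no
  Position 7: "cc" => no
  Position 8: "cc" => no
  Position 9: "cc" => no
  Position 10: "cb" => no
  Position 11: "bc" => no
  Position 12: "cb" => no
Total occurrences: 0

0


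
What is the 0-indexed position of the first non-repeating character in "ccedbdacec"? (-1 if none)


Input: ccedbdacec
Character frequencies:
  'a': 1
  'b': 1
  'c': 4
  'd': 2
  'e': 2
Scanning left to right for freq == 1:
  Position 0 ('c'): freq=4, skip
  Position 1 ('c'): freq=4, skip
  Position 2 ('e'): freq=2, skip
  Position 3 ('d'): freq=2, skip
  Position 4 ('b'): unique! => answer = 4

4


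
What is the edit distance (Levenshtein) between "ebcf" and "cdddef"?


Computing edit distance: "ebcf" -> "cdddef"
DP table:
           c    d    d    d    e    f
      0    1    2    3    4    5    6
  e   1    1    2    3    4    4    5
  b   2    2    2    3    4    5    5
  c   3    2    3    3    4    5    6
  f   4    3    3    4    4    5    5
Edit distance = dp[4][6] = 5

5


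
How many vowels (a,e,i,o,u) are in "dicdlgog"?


Input: dicdlgog
Checking each character:
  'd' at position 0: consonant
  'i' at position 1: vowel (running total: 1)
  'c' at position 2: consonant
  'd' at position 3: consonant
  'l' at position 4: consonant
  'g' at position 5: consonant
  'o' at position 6: vowel (running total: 2)
  'g' at position 7: consonant
Total vowels: 2

2


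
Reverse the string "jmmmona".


Input: jmmmona
Reading characters right to left:
  Position 6: 'a'
  Position 5: 'n'
  Position 4: 'o'
  Position 3: 'm'
  Position 2: 'm'
  Position 1: 'm'
  Position 0: 'j'
Reversed: anommmj

anommmj


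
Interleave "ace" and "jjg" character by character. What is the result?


Interleaving "ace" and "jjg":
  Position 0: 'a' from first, 'j' from second => "aj"
  Position 1: 'c' from first, 'j' from second => "cj"
  Position 2: 'e' from first, 'g' from second => "eg"
Result: ajcjeg

ajcjeg


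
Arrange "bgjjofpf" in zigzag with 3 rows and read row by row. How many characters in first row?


Zigzag "bgjjofpf" into 3 rows:
Placing characters:
  'b' => row 0
  'g' => row 1
  'j' => row 2
  'j' => row 1
  'o' => row 0
  'f' => row 1
  'p' => row 2
  'f' => row 1
Rows:
  Row 0: "bo"
  Row 1: "gjff"
  Row 2: "jp"
First row length: 2

2


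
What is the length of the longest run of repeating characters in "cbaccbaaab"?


Input: "cbaccbaaab"
Scanning for longest run:
  Position 1 ('b'): new char, reset run to 1
  Position 2 ('a'): new char, reset run to 1
  Position 3 ('c'): new char, reset run to 1
  Position 4 ('c'): continues run of 'c', length=2
  Position 5 ('b'): new char, reset run to 1
  Position 6 ('a'): new char, reset run to 1
  Position 7 ('a'): continues run of 'a', length=2
  Position 8 ('a'): continues run of 'a', length=3
  Position 9 ('b'): new char, reset run to 1
Longest run: 'a' with length 3

3


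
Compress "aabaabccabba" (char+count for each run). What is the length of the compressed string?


Input: aabaabccabba
Runs:
  'a' x 2 => "a2"
  'b' x 1 => "b1"
  'a' x 2 => "a2"
  'b' x 1 => "b1"
  'c' x 2 => "c2"
  'a' x 1 => "a1"
  'b' x 2 => "b2"
  'a' x 1 => "a1"
Compressed: "a2b1a2b1c2a1b2a1"
Compressed length: 16

16


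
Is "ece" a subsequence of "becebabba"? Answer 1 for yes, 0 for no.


Check if "ece" is a subsequence of "becebabba"
Greedy scan:
  Position 0 ('b'): no match needed
  Position 1 ('e'): matches sub[0] = 'e'
  Position 2 ('c'): matches sub[1] = 'c'
  Position 3 ('e'): matches sub[2] = 'e'
  Position 4 ('b'): no match needed
  Position 5 ('a'): no match needed
  Position 6 ('b'): no match needed
  Position 7 ('b'): no match needed
  Position 8 ('a'): no match needed
All 3 characters matched => is a subsequence

1


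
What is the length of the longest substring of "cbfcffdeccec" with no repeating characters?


Input: "cbfcffdeccec"
Sliding window (track last position of each char):
  Position 0 ('c'): window [0,0] length 1 -- new best
  Position 1 ('b'): window [0,1] length 2 -- new best
  Position 2 ('f'): window [0,2] length 3 -- new best
  Position 3 ('c'): repeat (last at 0), move window start to 1
  Position 3 ('c'): window [1,3] length 3
  Position 4 ('f'): repeat (last at 2), move window start to 3
  Position 4 ('f'): window [3,4] length 2
  Position 5 ('f'): repeat (last at 4), move window start to 5
  Position 5 ('f'): window [5,5] length 1
  Position 6 ('d'): window [5,6] length 2
  Position 7 ('e'): window [5,7] length 3
  Position 8 ('c'): window [5,8] length 4 -- new best
  Position 9 ('c'): repeat (last at 8), move window start to 9
  Position 9 ('c'): window [9,9] length 1
  Position 10 ('e'): window [9,10] length 2
  Position 11 ('c'): repeat (last at 9), move window start to 10
  Position 11 ('c'): window [10,11] length 2
Longest substring with no repeats: "fdec" with length 4

4


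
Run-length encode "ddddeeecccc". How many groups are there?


Input: ddddeeecccc
Scanning for consecutive runs:
  Group 1: 'd' x 4 (positions 0-3)
  Group 2: 'e' x 3 (positions 4-6)
  Group 3: 'c' x 4 (positions 7-10)
Total groups: 3

3


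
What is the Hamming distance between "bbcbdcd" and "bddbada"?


Comparing "bbcbdcd" and "bddbada" position by position:
  Position 0: 'b' vs 'b' => same
  Position 1: 'b' vs 'd' => differ
  Position 2: 'c' vs 'd' => differ
  Position 3: 'b' vs 'b' => same
  Position 4: 'd' vs 'a' => differ
  Position 5: 'c' vs 'd' => differ
  Position 6: 'd' vs 'a' => differ
Total differences (Hamming distance): 5

5


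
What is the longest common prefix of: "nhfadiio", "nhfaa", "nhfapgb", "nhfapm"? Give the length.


Words: nhfadiio, nhfaa, nhfapgb, nhfapm
  Position 0: all 'n' => match
  Position 1: all 'h' => match
  Position 2: all 'f' => match
  Position 3: all 'a' => match
  Position 4: ('d', 'a', 'p', 'p') => mismatch, stop
LCP = "nhfa" (length 4)

4


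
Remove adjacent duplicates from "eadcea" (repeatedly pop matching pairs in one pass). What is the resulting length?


Input: eadcea
Stack-based adjacent duplicate removal:
  Read 'e': push. Stack: e
  Read 'a': push. Stack: ea
  Read 'd': push. Stack: ead
  Read 'c': push. Stack: eadc
  Read 'e': push. Stack: eadce
  Read 'a': push. Stack: eadcea
Final stack: "eadcea" (length 6)

6


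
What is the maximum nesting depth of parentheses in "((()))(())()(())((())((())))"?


Input: "((()))(())()(())((())((())))"
Tracking depth:
  Position 0 '(': depth becomes 1
  Position 1 '(': depth becomes 2
  Position 2 '(': depth becomes 3
  Position 3 ')': depth becomes 2
  Position 4 ')': depth becomes 1
  Position 5 ')': depth becomes 0
  Position 6 '(': depth becomes 1
  Position 7 '(': depth becomes 2
  Position 8 ')': depth becomes 1
  Position 9 ')': depth becomes 0
  Position 10 '(': depth becomes 1
  Position 11 ')': depth becomes 0
  Position 12 '(': depth becomes 1
  Position 13 '(': depth becomes 2
  Position 14 ')': depth becomes 1
  Position 15 ')': depth becomes 0
  Position 16 '(': depth becomes 1
  Position 17 '(': depth becomes 2
  Position 18 '(': depth becomes 3
  Position 19 ')': depth becomes 2
  Position 20 ')': depth becomes 1
  Position 21 '(': depth becomes 2
  Position 22 '(': depth becomes 3
  Position 23 '(': depth becomes 4
  Position 24 ')': depth becomes 3
  Position 25 ')': depth becomes 2
  Position 26 ')': depth becomes 1
  Position 27 ')': depth becomes 0
Maximum depth reached: 4

4


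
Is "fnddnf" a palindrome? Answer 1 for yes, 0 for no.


Input: fnddnf
Reversed: fnddnf
  Compare pos 0 ('f') with pos 5 ('f'): match
  Compare pos 1 ('n') with pos 4 ('n'): match
  Compare pos 2 ('d') with pos 3 ('d'): match
Result: palindrome

1


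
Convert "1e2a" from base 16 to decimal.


Input: "1e2a" in base 16
Positional expansion:
  Digit '1' (value 1) x 16^3 = 4096
  Digit 'e' (value 14) x 16^2 = 3584
  Digit '2' (value 2) x 16^1 = 32
  Digit 'a' (value 10) x 16^0 = 10
Sum = 7722

7722


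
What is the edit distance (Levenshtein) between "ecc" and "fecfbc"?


Computing edit distance: "ecc" -> "fecfbc"
DP table:
           f    e    c    f    b    c
      0    1    2    3    4    5    6
  e   1    1    1    2    3    4    5
  c   2    2    2    1    2    3    4
  c   3    3    3    2    2    3    3
Edit distance = dp[3][6] = 3

3


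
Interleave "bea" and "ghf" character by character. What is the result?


Interleaving "bea" and "ghf":
  Position 0: 'b' from first, 'g' from second => "bg"
  Position 1: 'e' from first, 'h' from second => "eh"
  Position 2: 'a' from first, 'f' from second => "af"
Result: bgehaf

bgehaf


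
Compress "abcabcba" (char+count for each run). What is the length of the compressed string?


Input: abcabcba
Runs:
  'a' x 1 => "a1"
  'b' x 1 => "b1"
  'c' x 1 => "c1"
  'a' x 1 => "a1"
  'b' x 1 => "b1"
  'c' x 1 => "c1"
  'b' x 1 => "b1"
  'a' x 1 => "a1"
Compressed: "a1b1c1a1b1c1b1a1"
Compressed length: 16

16
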